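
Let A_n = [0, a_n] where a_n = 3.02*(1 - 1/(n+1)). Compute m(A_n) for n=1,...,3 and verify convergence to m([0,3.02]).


By continuity of measure from below: if A_n increases to A, then m(A_n) -> m(A).
Here A = [0, 3.02], so m(A) = 3.02
Step 1: a_1 = 3.02*(1 - 1/2) = 1.51, m(A_1) = 1.51
Step 2: a_2 = 3.02*(1 - 1/3) = 2.0133, m(A_2) = 2.0133
Step 3: a_3 = 3.02*(1 - 1/4) = 2.265, m(A_3) = 2.265
Limit: m(A_n) -> m([0,3.02]) = 3.02


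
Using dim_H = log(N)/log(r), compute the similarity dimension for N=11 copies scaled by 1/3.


For a self-similar set with N copies scaled by 1/r:
dim_H = log(N)/log(r) = log(11)/log(3)
= 2.397895/1.098612
= 2.182658


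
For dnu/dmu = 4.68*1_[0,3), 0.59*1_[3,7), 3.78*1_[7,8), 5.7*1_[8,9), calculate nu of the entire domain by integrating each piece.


Integrate each piece of the Radon-Nikodym derivative:
Step 1: integral_0^3 4.68 dx = 4.68*(3-0) = 4.68*3 = 14.04
Step 2: integral_3^7 0.59 dx = 0.59*(7-3) = 0.59*4 = 2.36
Step 3: integral_7^8 3.78 dx = 3.78*(8-7) = 3.78*1 = 3.78
Step 4: integral_8^9 5.7 dx = 5.7*(9-8) = 5.7*1 = 5.7
Total: 14.04 + 2.36 + 3.78 + 5.7 = 25.88


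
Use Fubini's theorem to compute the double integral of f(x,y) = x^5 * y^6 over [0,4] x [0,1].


By Fubini's theorem, the double integral factors as a product of single integrals:
Step 1: integral_0^4 x^5 dx = [x^6/6] from 0 to 4
     = 4^6/6 = 682.666667
Step 2: integral_0^1 y^6 dy = [y^7/7] from 0 to 1
     = 1^7/7 = 0.142857
Step 3: Double integral = 682.666667 * 0.142857 = 97.52381


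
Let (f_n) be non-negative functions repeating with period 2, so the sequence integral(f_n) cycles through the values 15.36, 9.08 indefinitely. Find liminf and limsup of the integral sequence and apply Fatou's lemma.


The sequence (integral(f_n)) is periodic with period 2, repeating the values 15.36, 9.08 indefinitely.
Step 1: For a periodic sequence, every tail (a_m, a_(m+1), ...) contains all 2 period values infinitely often.
Step 2: Hence inf of every tail = min of the period values = min(15.36, 9.08) = 9.08.
        liminf_n integral(f_n) = sup over m of (inf of tail from m) = 9.08.
Step 3: Similarly sup of every tail = max of the period values = 15.36.
        limsup_n integral(f_n) = 15.36.
Step 4: Fatou's lemma: integral(liminf_n f_n) <= liminf_n integral(f_n) = 9.08.
        So the integral of the pointwise liminf is at most 9.08.


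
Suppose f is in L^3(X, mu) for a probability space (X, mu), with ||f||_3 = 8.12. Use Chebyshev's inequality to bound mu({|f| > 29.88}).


Chebyshev/Markov inequality: mu(|f| > eps) <= (||f||_p / eps)^p
Step 1: ||f||_3 / eps = 8.12 / 29.88 = 0.271754
Step 2: Raise to power p = 3:
  (0.271754)^3 = 0.020069
Step 3: Therefore mu(|f| > 29.88) <= 0.020069


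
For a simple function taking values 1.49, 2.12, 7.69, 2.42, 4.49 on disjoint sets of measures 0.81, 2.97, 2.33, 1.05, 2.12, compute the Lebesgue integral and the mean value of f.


Step 1: Integral = sum(value_i * measure_i)
= 1.49*0.81 + 2.12*2.97 + 7.69*2.33 + 2.42*1.05 + 4.49*2.12
= 1.2069 + 6.2964 + 17.9177 + 2.541 + 9.5188
= 37.4808
Step 2: Total measure of domain = 0.81 + 2.97 + 2.33 + 1.05 + 2.12 = 9.28
Step 3: Average value = 37.4808 / 9.28 = 4.038879


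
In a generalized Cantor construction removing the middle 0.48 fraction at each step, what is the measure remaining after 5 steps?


Step 1: At each step, fraction remaining = 1 - 0.48 = 0.52
Step 2: After 5 steps, measure = (0.52)^5
Step 3: Computing the power step by step:
  After step 1: 0.52
  After step 2: 0.2704
  After step 3: 0.140608
  After step 4: 0.073116
  After step 5: 0.03802
Result = 0.03802


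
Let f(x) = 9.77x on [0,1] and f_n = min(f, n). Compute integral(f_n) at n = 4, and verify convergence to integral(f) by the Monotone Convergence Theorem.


f(x) = 9.77x on [0,1]; f_n(x) = min(9.77x, n). At n = 4:
Step 1: f(x) reaches 4 at x = 4/9.77 = 0.409417
Step 2: integral(f_4) = integral(9.77x, 0, 0.409417) + integral(4, 0.409417, 1)
       = 9.77*0.409417^2/2 + 4*(1 - 0.409417)
       = 0.818833 + 2.362334
       = 3.181167
Step 3: As n -> infinity, f_n increases to f, so by MCT integral(f_n) -> integral(f) = 9.77/2 = 4.885.
Convergence: integral(f_4) = 3.181167 -> 4.885 as n -> infinity


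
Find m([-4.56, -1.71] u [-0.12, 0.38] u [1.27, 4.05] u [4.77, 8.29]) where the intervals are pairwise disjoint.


For pairwise disjoint intervals, m(union) = sum of lengths.
= (-1.71 - -4.56) + (0.38 - -0.12) + (4.05 - 1.27) + (8.29 - 4.77)
= 2.85 + 0.5 + 2.78 + 3.52
= 9.65


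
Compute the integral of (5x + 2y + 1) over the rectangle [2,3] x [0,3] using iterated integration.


By Fubini, integrate in x first, then y.
Step 1: Fix y, integrate over x in [2,3]:
  integral(5x + 2y + 1, x=2..3)
  = 5*(3^2 - 2^2)/2 + (2y + 1)*(3 - 2)
  = 12.5 + (2y + 1)*1
  = 12.5 + 2y + 1
  = 13.5 + 2y
Step 2: Integrate over y in [0,3]:
  integral(13.5 + 2y, y=0..3)
  = 13.5*3 + 2*(3^2 - 0^2)/2
  = 40.5 + 9
  = 49.5


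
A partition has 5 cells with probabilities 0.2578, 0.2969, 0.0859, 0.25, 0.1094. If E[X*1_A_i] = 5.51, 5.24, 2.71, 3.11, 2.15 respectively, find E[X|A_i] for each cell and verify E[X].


For each cell A_i: E[X|A_i] = E[X*1_A_i] / P(A_i)
Step 1: E[X|A_1] = 5.51 / 0.2578 = 21.373157
Step 2: E[X|A_2] = 5.24 / 0.2969 = 17.64904
Step 3: E[X|A_3] = 2.71 / 0.0859 = 31.548312
Step 4: E[X|A_4] = 3.11 / 0.25 = 12.44
Step 5: E[X|A_5] = 2.15 / 0.1094 = 19.652651
Verification: E[X] = sum E[X*1_A_i] = 5.51 + 5.24 + 2.71 + 3.11 + 2.15 = 18.72


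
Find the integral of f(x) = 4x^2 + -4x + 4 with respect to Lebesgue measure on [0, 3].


The Lebesgue integral of a Riemann-integrable function agrees with the Riemann integral.
Antiderivative F(x) = (4/3)x^3 + (-4/2)x^2 + 4x
F(3) = (4/3)*3^3 + (-4/2)*3^2 + 4*3
     = (4/3)*27 + (-4/2)*9 + 4*3
     = 36 + -18 + 12
     = 30
F(0) = 0.0
Integral = F(3) - F(0) = 30 - 0.0 = 30


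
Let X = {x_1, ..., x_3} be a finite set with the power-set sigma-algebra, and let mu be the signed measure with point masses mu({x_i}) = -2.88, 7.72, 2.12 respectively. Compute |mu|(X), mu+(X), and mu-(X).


Step 1: Every measurable set is a union of atoms (the cells / points), so a Hahn decomposition is
  obtained by grouping atoms by sign: P = union of atoms with mu > 0, N = union of the remaining atoms.
  Atoms in P (indices): 2, 3;  atoms in N (indices): 1
  Positive values: 7.72, 2.12
  Negative values: -2.88
Step 2: mu+(X) = mu(P) = sum of positive atom values = 9.84
Step 3: mu-(X) = -mu(N) = sum of |negative atom values| = 2.88
Step 4: |mu|(X) = mu+(X) + mu-(X) = 9.84 + 2.88 = 12.72


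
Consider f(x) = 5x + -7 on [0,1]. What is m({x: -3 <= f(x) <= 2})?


f^(-1)([-3, 2]) = {x : -3 <= 5x + -7 <= 2}
Solving: (-3 - -7)/5 <= x <= (2 - -7)/5
= [0.8, 1.8]
Intersecting with [0,1]: [0.8, 1]
Measure = 1 - 0.8 = 0.2


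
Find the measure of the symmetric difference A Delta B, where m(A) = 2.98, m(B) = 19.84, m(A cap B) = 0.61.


m(A Delta B) = m(A) + m(B) - 2*m(A n B)
= 2.98 + 19.84 - 2*0.61
= 2.98 + 19.84 - 1.22
= 21.6


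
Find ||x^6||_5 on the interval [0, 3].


Step 1: ||f||_5 = (integral_0^3 |x^6|^5 dx)^(1/5)
     = (integral_0^3 x^30 dx)^(1/5)
Step 2: integral_0^3 x^30 dx = [x^31/(31)] from 0 to 3 = 3^31/31
     = 617673396283947/31 = 1.992495e+13
Step 3: ||f||_5 = (1.992495e+13)^(1/5) = 456.96132


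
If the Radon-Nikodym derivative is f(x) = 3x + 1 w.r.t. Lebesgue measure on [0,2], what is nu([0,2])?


nu(A) = integral_A (dnu/dmu) dmu = integral_0^2 (3x + 1) dx
Step 1: Antiderivative F(x) = (3/2)x^2 + 1x
Step 2: F(2) = (3/2)*2^2 + 1*2 = 6 + 2 = 8
Step 3: F(0) = (3/2)*0^2 + 1*0 = 0.0 + 0 = 0.0
Step 4: nu([0,2]) = F(2) - F(0) = 8 - 0.0 = 8


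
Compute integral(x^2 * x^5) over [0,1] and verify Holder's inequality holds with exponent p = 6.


Step 1: Exact integral of f*g = integral(x^7, 0, 1) = 1/8
     = 0.125
Step 2: Holder bound with p=6, q=1.2:
  ||f||_p = (integral x^12 dx)^(1/6) = (1/13)^(1/6) = 0.652143
  ||g||_q = (integral x^6 dx)^(1/1.2) = (1/7)^(1/1.2) = 0.197584
Step 3: Holder bound = ||f||_p * ||g||_q = 0.652143 * 0.197584 = 0.128853
Verification: 0.125 <= 0.128853 (Holder holds)


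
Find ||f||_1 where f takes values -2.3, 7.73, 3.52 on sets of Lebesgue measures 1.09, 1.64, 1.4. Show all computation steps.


Step 1: Compute |f_i|^1 for each value:
  |-2.3|^1 = 2.3
  |7.73|^1 = 7.73
  |3.52|^1 = 3.52
Step 2: Multiply by measures and sum:
  2.3 * 1.09 = 2.507
  7.73 * 1.64 = 12.6772
  3.52 * 1.4 = 4.928
Sum = 2.507 + 12.6772 + 4.928 = 20.1122
Step 3: Take the p-th root:
||f||_1 = (20.1122)^(1/1) = 20.1122


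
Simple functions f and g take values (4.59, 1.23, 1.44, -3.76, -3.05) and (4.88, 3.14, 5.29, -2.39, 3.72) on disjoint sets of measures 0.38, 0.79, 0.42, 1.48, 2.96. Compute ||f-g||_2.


Step 1: Compute differences f_i - g_i:
  4.59 - 4.88 = -0.29
  1.23 - 3.14 = -1.91
  1.44 - 5.29 = -3.85
  -3.76 - -2.39 = -1.37
  -3.05 - 3.72 = -6.77
Step 2: Compute |diff|^2 * measure for each set:
  |-0.29|^2 * 0.38 = 0.0841 * 0.38 = 0.031958
  |-1.91|^2 * 0.79 = 3.6481 * 0.79 = 2.881999
  |-3.85|^2 * 0.42 = 14.8225 * 0.42 = 6.22545
  |-1.37|^2 * 1.48 = 1.8769 * 1.48 = 2.777812
  |-6.77|^2 * 2.96 = 45.8329 * 2.96 = 135.665384
Step 3: Sum = 147.582603
Step 4: ||f-g||_2 = (147.582603)^(1/2) = 12.148358


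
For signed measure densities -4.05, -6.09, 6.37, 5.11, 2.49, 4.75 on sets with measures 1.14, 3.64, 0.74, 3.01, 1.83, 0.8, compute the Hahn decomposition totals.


Step 1: Compute signed measure on each set:
  Set 1: -4.05 * 1.14 = -4.617
  Set 2: -6.09 * 3.64 = -22.1676
  Set 3: 6.37 * 0.74 = 4.7138
  Set 4: 5.11 * 3.01 = 15.3811
  Set 5: 2.49 * 1.83 = 4.5567
  Set 6: 4.75 * 0.8 = 3.8
Step 2: Total signed measure = (-4.617) + (-22.1676) + (4.7138) + (15.3811) + (4.5567) + (3.8)
     = 1.667
Step 3: Positive part mu+(X) = sum of positive contributions = 28.4516
Step 4: Negative part mu-(X) = |sum of negative contributions| = 26.7846


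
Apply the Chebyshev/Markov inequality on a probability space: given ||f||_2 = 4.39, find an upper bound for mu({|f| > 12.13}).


Chebyshev/Markov inequality: mu(|f| > eps) <= (||f||_p / eps)^p
Step 1: ||f||_2 / eps = 4.39 / 12.13 = 0.361913
Step 2: Raise to power p = 2:
  (0.361913)^2 = 0.130981
Step 3: Therefore mu(|f| > 12.13) <= 0.130981


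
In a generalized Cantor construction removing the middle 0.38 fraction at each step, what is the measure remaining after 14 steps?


Step 1: At each step, fraction remaining = 1 - 0.38 = 0.62
Step 2: After 14 steps, measure = (0.62)^14
Result = 0.00124


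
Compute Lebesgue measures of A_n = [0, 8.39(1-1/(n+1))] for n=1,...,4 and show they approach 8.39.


By continuity of measure from below: if A_n increases to A, then m(A_n) -> m(A).
Here A = [0, 8.39], so m(A) = 8.39
Step 1: a_1 = 8.39*(1 - 1/2) = 4.195, m(A_1) = 4.195
Step 2: a_2 = 8.39*(1 - 1/3) = 5.5933, m(A_2) = 5.5933
Step 3: a_3 = 8.39*(1 - 1/4) = 6.2925, m(A_3) = 6.2925
Step 4: a_4 = 8.39*(1 - 1/5) = 6.712, m(A_4) = 6.712
Limit: m(A_n) -> m([0,8.39]) = 8.39


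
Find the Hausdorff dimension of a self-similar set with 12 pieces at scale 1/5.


For a self-similar set with N copies scaled by 1/r:
dim_H = log(N)/log(r) = log(12)/log(5)
= 2.484907/1.609438
= 1.543959


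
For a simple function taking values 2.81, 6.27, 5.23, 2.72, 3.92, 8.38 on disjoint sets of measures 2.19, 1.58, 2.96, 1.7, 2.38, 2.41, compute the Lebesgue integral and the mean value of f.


Step 1: Integral = sum(value_i * measure_i)
= 2.81*2.19 + 6.27*1.58 + 5.23*2.96 + 2.72*1.7 + 3.92*2.38 + 8.38*2.41
= 6.1539 + 9.9066 + 15.4808 + 4.624 + 9.3296 + 20.1958
= 65.6907
Step 2: Total measure of domain = 2.19 + 1.58 + 2.96 + 1.7 + 2.38 + 2.41 = 13.22
Step 3: Average value = 65.6907 / 13.22 = 4.969039


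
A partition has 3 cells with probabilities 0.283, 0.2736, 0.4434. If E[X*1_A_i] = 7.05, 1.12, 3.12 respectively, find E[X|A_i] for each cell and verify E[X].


For each cell A_i: E[X|A_i] = E[X*1_A_i] / P(A_i)
Step 1: E[X|A_1] = 7.05 / 0.283 = 24.911661
Step 2: E[X|A_2] = 1.12 / 0.2736 = 4.093567
Step 3: E[X|A_3] = 3.12 / 0.4434 = 7.036536
Verification: E[X] = sum E[X*1_A_i] = 7.05 + 1.12 + 3.12 = 11.29


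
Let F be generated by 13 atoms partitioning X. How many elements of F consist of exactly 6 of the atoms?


Each element of F is a union of some subset of the 13 atoms.
Elements that are unions of exactly 6 atoms correspond to 6-element subsets of the 13 atoms.
Count = C(13, 6) = 13! / (6! * 7!) = 1716.


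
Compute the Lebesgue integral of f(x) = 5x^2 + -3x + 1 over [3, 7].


The Lebesgue integral of a Riemann-integrable function agrees with the Riemann integral.
Antiderivative F(x) = (5/3)x^3 + (-3/2)x^2 + 1x
F(7) = (5/3)*7^3 + (-3/2)*7^2 + 1*7
     = (5/3)*343 + (-3/2)*49 + 1*7
     = 571.666667 + -73.5 + 7
     = 505.166667
F(3) = 34.5
Integral = F(7) - F(3) = 505.166667 - 34.5 = 470.666667


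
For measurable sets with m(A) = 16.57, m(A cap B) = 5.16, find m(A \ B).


m(A \ B) = m(A) - m(A n B)
= 16.57 - 5.16
= 11.41


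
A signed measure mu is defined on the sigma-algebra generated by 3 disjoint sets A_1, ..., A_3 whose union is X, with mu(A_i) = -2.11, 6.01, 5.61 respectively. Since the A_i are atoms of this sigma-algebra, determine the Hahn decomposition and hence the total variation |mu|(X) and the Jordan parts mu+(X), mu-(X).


Step 1: Every measurable set is a union of atoms (the cells / points), so a Hahn decomposition is
  obtained by grouping atoms by sign: P = union of atoms with mu > 0, N = union of the remaining atoms.
  Atoms in P (indices): 2, 3;  atoms in N (indices): 1
  Positive values: 6.01, 5.61
  Negative values: -2.11
Step 2: mu+(X) = mu(P) = sum of positive atom values = 11.62
Step 3: mu-(X) = -mu(N) = sum of |negative atom values| = 2.11
Step 4: |mu|(X) = mu+(X) + mu-(X) = 11.62 + 2.11 = 13.73


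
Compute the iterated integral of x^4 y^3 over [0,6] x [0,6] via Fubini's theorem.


By Fubini's theorem, the double integral factors as a product of single integrals:
Step 1: integral_0^6 x^4 dx = [x^5/5] from 0 to 6
     = 6^5/5 = 1555.2
Step 2: integral_0^6 y^3 dy = [y^4/4] from 0 to 6
     = 6^4/4 = 324
Step 3: Double integral = 1555.2 * 324 = 503884.8


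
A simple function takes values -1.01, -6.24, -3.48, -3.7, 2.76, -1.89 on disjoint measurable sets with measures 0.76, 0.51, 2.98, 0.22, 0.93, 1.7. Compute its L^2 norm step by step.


Step 1: Compute |f_i|^2 for each value:
  |-1.01|^2 = 1.0201
  |-6.24|^2 = 38.9376
  |-3.48|^2 = 12.1104
  |-3.7|^2 = 13.69
  |2.76|^2 = 7.6176
  |-1.89|^2 = 3.5721
Step 2: Multiply by measures and sum:
  1.0201 * 0.76 = 0.775276
  38.9376 * 0.51 = 19.858176
  12.1104 * 2.98 = 36.088992
  13.69 * 0.22 = 3.0118
  7.6176 * 0.93 = 7.084368
  3.5721 * 1.7 = 6.07257
Sum = 0.775276 + 19.858176 + 36.088992 + 3.0118 + 7.084368 + 6.07257 = 72.891182
Step 3: Take the p-th root:
||f||_2 = (72.891182)^(1/2) = 8.537633


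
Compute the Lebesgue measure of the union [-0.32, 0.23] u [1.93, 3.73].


For pairwise disjoint intervals, m(union) = sum of lengths.
= (0.23 - -0.32) + (3.73 - 1.93)
= 0.55 + 1.8
= 2.35


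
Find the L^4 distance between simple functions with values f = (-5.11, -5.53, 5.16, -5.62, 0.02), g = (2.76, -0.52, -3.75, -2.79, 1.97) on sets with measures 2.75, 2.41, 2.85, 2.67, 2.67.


Step 1: Compute differences f_i - g_i:
  -5.11 - 2.76 = -7.87
  -5.53 - -0.52 = -5.01
  5.16 - -3.75 = 8.91
  -5.62 - -2.79 = -2.83
  0.02 - 1.97 = -1.95
Step 2: Compute |diff|^4 * measure for each set:
  |-7.87|^4 * 2.75 = 3836.179582 * 2.75 = 10549.493849
  |-5.01|^4 * 2.41 = 630.01502 * 2.41 = 1518.336198
  |8.91|^4 * 2.85 = 6302.470422 * 2.85 = 17962.040702
  |-2.83|^4 * 2.67 = 64.142479 * 2.67 = 171.260419
  |-1.95|^4 * 2.67 = 14.459006 * 2.67 = 38.605547
Step 3: Sum = 30239.736715
Step 4: ||f-g||_4 = (30239.736715)^(1/4) = 13.186954


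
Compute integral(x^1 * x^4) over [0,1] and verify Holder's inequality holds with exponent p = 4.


Step 1: Exact integral of f*g = integral(x^5, 0, 1) = 1/6
     = 0.166667
Step 2: Holder bound with p=4, q=1.333333:
  ||f||_p = (integral x^4 dx)^(1/4) = (1/5)^(1/4) = 0.66874
  ||g||_q = (integral x^5.333333 dx)^(1/1.333333) = (1/6.333333)^(1/1.333333) = 0.250482
Step 3: Holder bound = ||f||_p * ||g||_q = 0.66874 * 0.250482 = 0.167507
Verification: 0.166667 <= 0.167507 (Holder holds)


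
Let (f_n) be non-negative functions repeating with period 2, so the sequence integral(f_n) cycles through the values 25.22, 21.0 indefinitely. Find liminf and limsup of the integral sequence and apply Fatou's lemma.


The sequence (integral(f_n)) is periodic with period 2, repeating the values 25.22, 21.0 indefinitely.
Step 1: For a periodic sequence, every tail (a_m, a_(m+1), ...) contains all 2 period values infinitely often.
Step 2: Hence inf of every tail = min of the period values = min(25.22, 21.0) = 21.
        liminf_n integral(f_n) = sup over m of (inf of tail from m) = 21.
Step 3: Similarly sup of every tail = max of the period values = 25.22.
        limsup_n integral(f_n) = 25.22.
Step 4: Fatou's lemma: integral(liminf_n f_n) <= liminf_n integral(f_n) = 21.
        So the integral of the pointwise liminf is at most 21.


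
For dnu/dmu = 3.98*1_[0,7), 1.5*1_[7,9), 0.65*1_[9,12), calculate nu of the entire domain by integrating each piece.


Integrate each piece of the Radon-Nikodym derivative:
Step 1: integral_0^7 3.98 dx = 3.98*(7-0) = 3.98*7 = 27.86
Step 2: integral_7^9 1.5 dx = 1.5*(9-7) = 1.5*2 = 3
Step 3: integral_9^12 0.65 dx = 0.65*(12-9) = 0.65*3 = 1.95
Total: 27.86 + 3 + 1.95 = 32.81


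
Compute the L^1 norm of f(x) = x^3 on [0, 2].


Step 1: ||f||_1 = (integral_0^2 |x^3|^1 dx)^(1/1)
     = (integral_0^2 x^3 dx)^(1/1)
Step 2: integral_0^2 x^3 dx = [x^4/(4)] from 0 to 2 = 2^4/4
     = 16/4 = 4
Step 3: ||f||_1 = (4)^(1/1) = 4


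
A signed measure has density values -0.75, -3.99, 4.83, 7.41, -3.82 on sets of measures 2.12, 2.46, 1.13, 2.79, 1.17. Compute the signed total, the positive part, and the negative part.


Step 1: Compute signed measure on each set:
  Set 1: -0.75 * 2.12 = -1.59
  Set 2: -3.99 * 2.46 = -9.8154
  Set 3: 4.83 * 1.13 = 5.4579
  Set 4: 7.41 * 2.79 = 20.6739
  Set 5: -3.82 * 1.17 = -4.4694
Step 2: Total signed measure = (-1.59) + (-9.8154) + (5.4579) + (20.6739) + (-4.4694)
     = 10.257
Step 3: Positive part mu+(X) = sum of positive contributions = 26.1318
Step 4: Negative part mu-(X) = |sum of negative contributions| = 15.8748


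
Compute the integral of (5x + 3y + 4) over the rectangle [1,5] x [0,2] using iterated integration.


By Fubini, integrate in x first, then y.
Step 1: Fix y, integrate over x in [1,5]:
  integral(5x + 3y + 4, x=1..5)
  = 5*(5^2 - 1^2)/2 + (3y + 4)*(5 - 1)
  = 60 + (3y + 4)*4
  = 60 + 12y + 16
  = 76 + 12y
Step 2: Integrate over y in [0,2]:
  integral(76 + 12y, y=0..2)
  = 76*2 + 12*(2^2 - 0^2)/2
  = 152 + 24
  = 176


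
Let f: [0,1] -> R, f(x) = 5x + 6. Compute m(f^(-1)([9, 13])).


f^(-1)([9, 13]) = {x : 9 <= 5x + 6 <= 13}
Solving: (9 - 6)/5 <= x <= (13 - 6)/5
= [0.6, 1.4]
Intersecting with [0,1]: [0.6, 1]
Measure = 1 - 0.6 = 0.4


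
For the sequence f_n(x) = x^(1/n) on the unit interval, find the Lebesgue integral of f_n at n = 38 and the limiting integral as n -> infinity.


At n = 38: f_38(x) = x^(1/38).
Step 1: integral(x^(1/38), 0, 1) = [x^(1/38+1) / (1/38+1)] from 0 to 1
     = 1 / (1/38 + 1) = 1 / ((38+1)/38) = 38/(38+1)
     = 38/39 = 0.974359
Step 2: As n -> infinity, f_n(x) = x^(1/n) -> 1 for x in (0,1], and f_n is increasing in n.
By MCT, lim_n integral(f_n) = integral(lim_n f_n) = integral(1, 0, 1) = 1.
Step 3: Verify convergence: 38/39 = 0.974359 -> 1


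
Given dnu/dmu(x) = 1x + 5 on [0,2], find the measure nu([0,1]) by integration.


nu(A) = integral_A (dnu/dmu) dmu = integral_0^1 (1x + 5) dx
Step 1: Antiderivative F(x) = (1/2)x^2 + 5x
Step 2: F(1) = (1/2)*1^2 + 5*1 = 0.5 + 5 = 5.5
Step 3: F(0) = (1/2)*0^2 + 5*0 = 0.0 + 0 = 0.0
Step 4: nu([0,1]) = F(1) - F(0) = 5.5 - 0.0 = 5.5


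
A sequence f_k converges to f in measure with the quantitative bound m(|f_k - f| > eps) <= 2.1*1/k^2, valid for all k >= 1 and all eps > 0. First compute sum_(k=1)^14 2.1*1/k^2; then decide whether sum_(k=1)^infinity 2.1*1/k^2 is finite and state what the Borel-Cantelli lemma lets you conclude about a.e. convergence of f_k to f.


Step 1: List the terms 2.1*1/k^2 for k = 1 to 14:
  k=1: 2.1
  k=2: 0.525
  k=3: 0.233333
  k=4: 0.13125
  k=5: 0.084
  k=6: 0.058333
  k=7: 0.042857
  k=8: 0.032813
  k=9: 0.025926
  k=10: 0.021
  k=11: 0.017355
  k=12: 0.014583
  k=13: 0.012426
  k=14: 0.010714
Step 2: Partial sum = 2.1 + 0.525 + 0.233333 + 0.13125 + 0.084 + 0.058333 + 0.042857 + 0.032813 + 0.025926 + 0.021 + 0.017355 + 0.014583 + 0.012426 + 0.010714
     = 3.309591
Step 3: The full series sum_(k>=1) 2.1*1/k^2 converges (p-series with p = 2 > 1; a constant multiple of a convergent series converges).
Step 4: Fix eps > 0. Since sum_k m(|f_k - f| > eps) < infinity, the Borel-Cantelli lemma gives
        m(limsup_k {|f_k - f| > eps}) = 0, i.e. for a.e. x, |f_k(x) - f(x)| <= eps for all large k.
        Applying this with eps = 1/j for j = 1, 2, ... and intersecting the countably many full-measure sets,
        for a.e. x we get limsup_k |f_k(x) - f(x)| <= 1/j for every j, hence f_k -> f almost everywhere.
Conclusion: series converges; Borel-Cantelli yields f_k -> f a.e.


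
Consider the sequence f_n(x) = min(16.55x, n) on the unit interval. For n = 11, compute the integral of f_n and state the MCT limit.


f(x) = 16.55x on [0,1]; f_n(x) = min(16.55x, n). At n = 11:
Step 1: f(x) reaches 11 at x = 11/16.55 = 0.664653
Step 2: integral(f_11) = integral(16.55x, 0, 0.664653) + integral(11, 0.664653, 1)
       = 16.55*0.664653^2/2 + 11*(1 - 0.664653)
       = 3.655589 + 3.688822
       = 7.344411
Step 3: As n -> infinity, f_n increases to f, so by MCT integral(f_n) -> integral(f) = 16.55/2 = 8.275.
Convergence: integral(f_11) = 7.344411 -> 8.275 as n -> infinity


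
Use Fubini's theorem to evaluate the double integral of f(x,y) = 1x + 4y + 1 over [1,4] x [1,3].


By Fubini, integrate in x first, then y.
Step 1: Fix y, integrate over x in [1,4]:
  integral(1x + 4y + 1, x=1..4)
  = 1*(4^2 - 1^2)/2 + (4y + 1)*(4 - 1)
  = 7.5 + (4y + 1)*3
  = 7.5 + 12y + 3
  = 10.5 + 12y
Step 2: Integrate over y in [1,3]:
  integral(10.5 + 12y, y=1..3)
  = 10.5*2 + 12*(3^2 - 1^2)/2
  = 21 + 48
  = 69


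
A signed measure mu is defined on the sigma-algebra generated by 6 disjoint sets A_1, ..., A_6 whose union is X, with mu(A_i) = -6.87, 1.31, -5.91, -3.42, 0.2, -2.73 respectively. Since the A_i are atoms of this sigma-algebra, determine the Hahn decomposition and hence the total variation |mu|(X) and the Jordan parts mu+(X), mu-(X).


Step 1: Every measurable set is a union of atoms (the cells / points), so a Hahn decomposition is
  obtained by grouping atoms by sign: P = union of atoms with mu > 0, N = union of the remaining atoms.
  Atoms in P (indices): 2, 5;  atoms in N (indices): 1, 3, 4, 6
  Positive values: 1.31, 0.2
  Negative values: -6.87, -5.91, -3.42, -2.73
Step 2: mu+(X) = mu(P) = sum of positive atom values = 1.51
Step 3: mu-(X) = -mu(N) = sum of |negative atom values| = 18.93
Step 4: |mu|(X) = mu+(X) + mu-(X) = 1.51 + 18.93 = 20.44


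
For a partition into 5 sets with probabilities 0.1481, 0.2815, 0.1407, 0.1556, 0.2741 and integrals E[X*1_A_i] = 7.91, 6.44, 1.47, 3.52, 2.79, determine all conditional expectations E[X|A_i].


For each cell A_i: E[X|A_i] = E[X*1_A_i] / P(A_i)
Step 1: E[X|A_1] = 7.91 / 0.1481 = 53.409858
Step 2: E[X|A_2] = 6.44 / 0.2815 = 22.877442
Step 3: E[X|A_3] = 1.47 / 0.1407 = 10.447761
Step 4: E[X|A_4] = 3.52 / 0.1556 = 22.622108
Step 5: E[X|A_5] = 2.79 / 0.2741 = 10.178767
Verification: E[X] = sum E[X*1_A_i] = 7.91 + 6.44 + 1.47 + 3.52 + 2.79 = 22.13


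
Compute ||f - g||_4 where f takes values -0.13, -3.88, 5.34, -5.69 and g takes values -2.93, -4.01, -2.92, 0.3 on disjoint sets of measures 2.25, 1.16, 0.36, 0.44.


Step 1: Compute differences f_i - g_i:
  -0.13 - -2.93 = 2.8
  -3.88 - -4.01 = 0.13
  5.34 - -2.92 = 8.26
  -5.69 - 0.3 = -5.99
Step 2: Compute |diff|^4 * measure for each set:
  |2.8|^4 * 2.25 = 61.4656 * 2.25 = 138.2976
  |0.13|^4 * 1.16 = 2.856100e-04 * 1.16 = 3.313076e-04
  |8.26|^4 * 0.36 = 4655.005402 * 0.36 = 1675.801945
  |-5.99|^4 * 0.44 = 1287.381576 * 0.44 = 566.447893
Step 3: Sum = 2380.547769
Step 4: ||f-g||_4 = (2380.547769)^(1/4) = 6.985045


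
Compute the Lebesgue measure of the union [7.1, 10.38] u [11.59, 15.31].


For pairwise disjoint intervals, m(union) = sum of lengths.
= (10.38 - 7.1) + (15.31 - 11.59)
= 3.28 + 3.72
= 7


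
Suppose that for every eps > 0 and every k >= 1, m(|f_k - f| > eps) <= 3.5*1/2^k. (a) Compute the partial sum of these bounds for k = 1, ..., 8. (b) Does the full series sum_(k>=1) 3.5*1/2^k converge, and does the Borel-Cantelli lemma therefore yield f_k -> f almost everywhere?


Step 1: List the terms 3.5*1/2^k for k = 1 to 8:
  k=1: 1.75
  k=2: 0.875
  k=3: 0.4375
  k=4: 0.21875
  k=5: 0.109375
  k=6: 0.054688
  k=7: 0.027344
  k=8: 0.013672
Step 2: Partial sum = 1.75 + 0.875 + 0.4375 + 0.21875 + 0.109375 + 0.054688 + 0.027344 + 0.013672
     = 3.486328
Step 3: The full series sum_(k>=1) 3.5*1/2^k converges (geometric series with ratio 1/2 < 1; a constant multiple of a convergent series converges).
Step 4: Fix eps > 0. Since sum_k m(|f_k - f| > eps) < infinity, the Borel-Cantelli lemma gives
        m(limsup_k {|f_k - f| > eps}) = 0, i.e. for a.e. x, |f_k(x) - f(x)| <= eps for all large k.
        Applying this with eps = 1/j for j = 1, 2, ... and intersecting the countably many full-measure sets,
        for a.e. x we get limsup_k |f_k(x) - f(x)| <= 1/j for every j, hence f_k -> f almost everywhere.
Conclusion: series converges; Borel-Cantelli yields f_k -> f a.e.


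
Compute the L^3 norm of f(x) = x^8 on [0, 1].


Step 1: ||f||_3 = (integral_0^1 |x^8|^3 dx)^(1/3)
     = (integral_0^1 x^24 dx)^(1/3)
Step 2: integral_0^1 x^24 dx = [x^25/(25)] from 0 to 1 = 1^25/25
     = 1/25 = 0.04
Step 3: ||f||_3 = (0.04)^(1/3) = 0.341995


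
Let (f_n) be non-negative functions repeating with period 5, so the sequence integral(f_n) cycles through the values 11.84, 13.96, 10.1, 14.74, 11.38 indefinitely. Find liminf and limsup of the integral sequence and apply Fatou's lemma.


The sequence (integral(f_n)) is periodic with period 5, repeating the values 11.84, 13.96, 10.1, 14.74, 11.38 indefinitely.
Step 1: For a periodic sequence, every tail (a_m, a_(m+1), ...) contains all 5 period values infinitely often.
Step 2: Hence inf of every tail = min of the period values = min(11.84, 13.96, 10.1, 14.74, 11.38) = 10.1.
        liminf_n integral(f_n) = sup over m of (inf of tail from m) = 10.1.
Step 3: Similarly sup of every tail = max of the period values = 14.74.
        limsup_n integral(f_n) = 14.74.
Step 4: Fatou's lemma: integral(liminf_n f_n) <= liminf_n integral(f_n) = 10.1.
        So the integral of the pointwise liminf is at most 10.1.


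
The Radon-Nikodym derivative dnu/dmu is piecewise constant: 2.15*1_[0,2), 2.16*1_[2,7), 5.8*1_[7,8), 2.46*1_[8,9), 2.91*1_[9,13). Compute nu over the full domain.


Integrate each piece of the Radon-Nikodym derivative:
Step 1: integral_0^2 2.15 dx = 2.15*(2-0) = 2.15*2 = 4.3
Step 2: integral_2^7 2.16 dx = 2.16*(7-2) = 2.16*5 = 10.8
Step 3: integral_7^8 5.8 dx = 5.8*(8-7) = 5.8*1 = 5.8
Step 4: integral_8^9 2.46 dx = 2.46*(9-8) = 2.46*1 = 2.46
Step 5: integral_9^13 2.91 dx = 2.91*(13-9) = 2.91*4 = 11.64
Total: 4.3 + 10.8 + 5.8 + 2.46 + 11.64 = 35


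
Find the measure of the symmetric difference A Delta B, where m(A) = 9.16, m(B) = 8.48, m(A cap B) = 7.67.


m(A Delta B) = m(A) + m(B) - 2*m(A n B)
= 9.16 + 8.48 - 2*7.67
= 9.16 + 8.48 - 15.34
= 2.3


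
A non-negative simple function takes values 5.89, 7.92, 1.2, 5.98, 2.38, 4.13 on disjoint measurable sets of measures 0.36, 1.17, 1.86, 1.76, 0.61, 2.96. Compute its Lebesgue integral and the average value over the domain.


Step 1: Integral = sum(value_i * measure_i)
= 5.89*0.36 + 7.92*1.17 + 1.2*1.86 + 5.98*1.76 + 2.38*0.61 + 4.13*2.96
= 2.1204 + 9.2664 + 2.232 + 10.5248 + 1.4518 + 12.2248
= 37.8202
Step 2: Total measure of domain = 0.36 + 1.17 + 1.86 + 1.76 + 0.61 + 2.96 = 8.72
Step 3: Average value = 37.8202 / 8.72 = 4.337179


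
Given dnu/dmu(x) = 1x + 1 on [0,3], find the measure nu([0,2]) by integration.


nu(A) = integral_A (dnu/dmu) dmu = integral_0^2 (1x + 1) dx
Step 1: Antiderivative F(x) = (1/2)x^2 + 1x
Step 2: F(2) = (1/2)*2^2 + 1*2 = 2 + 2 = 4
Step 3: F(0) = (1/2)*0^2 + 1*0 = 0.0 + 0 = 0.0
Step 4: nu([0,2]) = F(2) - F(0) = 4 - 0.0 = 4


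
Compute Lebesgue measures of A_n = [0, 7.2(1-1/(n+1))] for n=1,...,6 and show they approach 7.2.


By continuity of measure from below: if A_n increases to A, then m(A_n) -> m(A).
Here A = [0, 7.2], so m(A) = 7.2
Step 1: a_1 = 7.2*(1 - 1/2) = 3.6, m(A_1) = 3.6
Step 2: a_2 = 7.2*(1 - 1/3) = 4.8, m(A_2) = 4.8
Step 3: a_3 = 7.2*(1 - 1/4) = 5.4, m(A_3) = 5.4
Step 4: a_4 = 7.2*(1 - 1/5) = 5.76, m(A_4) = 5.76
Step 5: a_5 = 7.2*(1 - 1/6) = 6, m(A_5) = 6
Step 6: a_6 = 7.2*(1 - 1/7) = 6.1714, m(A_6) = 6.1714
Limit: m(A_n) -> m([0,7.2]) = 7.2


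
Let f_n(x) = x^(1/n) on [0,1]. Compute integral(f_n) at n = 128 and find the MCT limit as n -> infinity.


At n = 128: f_128(x) = x^(1/128).
Step 1: integral(x^(1/128), 0, 1) = [x^(1/128+1) / (1/128+1)] from 0 to 1
     = 1 / (1/128 + 1) = 1 / ((128+1)/128) = 128/(128+1)
     = 128/129 = 0.992248
Step 2: As n -> infinity, f_n(x) = x^(1/n) -> 1 for x in (0,1], and f_n is increasing in n.
By MCT, lim_n integral(f_n) = integral(lim_n f_n) = integral(1, 0, 1) = 1.
Step 3: Verify convergence: 128/129 = 0.992248 -> 1


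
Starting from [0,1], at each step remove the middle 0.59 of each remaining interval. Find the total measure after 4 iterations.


Step 1: At each step, fraction remaining = 1 - 0.59 = 0.41
Step 2: After 4 steps, measure = (0.41)^4
Step 3: Computing the power step by step:
  After step 1: 0.41
  After step 2: 0.1681
  After step 3: 0.068921
  After step 4: 0.028258
Result = 0.028258


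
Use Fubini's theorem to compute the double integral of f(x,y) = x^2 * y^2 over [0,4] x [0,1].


By Fubini's theorem, the double integral factors as a product of single integrals:
Step 1: integral_0^4 x^2 dx = [x^3/3] from 0 to 4
     = 4^3/3 = 21.333333
Step 2: integral_0^1 y^2 dy = [y^3/3] from 0 to 1
     = 1^3/3 = 0.333333
Step 3: Double integral = 21.333333 * 0.333333 = 7.111111


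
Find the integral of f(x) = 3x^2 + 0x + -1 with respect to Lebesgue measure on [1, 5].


The Lebesgue integral of a Riemann-integrable function agrees with the Riemann integral.
Antiderivative F(x) = (3/3)x^3 + (0/2)x^2 + -1x
F(5) = (3/3)*5^3 + (0/2)*5^2 + -1*5
     = (3/3)*125 + (0/2)*25 + -1*5
     = 125 + 0.0 + -5
     = 120
F(1) = 0.0
Integral = F(5) - F(1) = 120 - 0.0 = 120


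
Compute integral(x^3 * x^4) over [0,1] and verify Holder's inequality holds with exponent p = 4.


Step 1: Exact integral of f*g = integral(x^7, 0, 1) = 1/8
     = 0.125
Step 2: Holder bound with p=4, q=1.333333:
  ||f||_p = (integral x^12 dx)^(1/4) = (1/13)^(1/4) = 0.52664
  ||g||_q = (integral x^5.333333 dx)^(1/1.333333) = (1/6.333333)^(1/1.333333) = 0.250482
Step 3: Holder bound = ||f||_p * ||g||_q = 0.52664 * 0.250482 = 0.131914
Verification: 0.125 <= 0.131914 (Holder holds)


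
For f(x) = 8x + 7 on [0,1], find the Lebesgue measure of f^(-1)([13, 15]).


f^(-1)([13, 15]) = {x : 13 <= 8x + 7 <= 15}
Solving: (13 - 7)/8 <= x <= (15 - 7)/8
= [0.75, 1]
Intersecting with [0,1]: [0.75, 1]
Measure = 1 - 0.75 = 0.25


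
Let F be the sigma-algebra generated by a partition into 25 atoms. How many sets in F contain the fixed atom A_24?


Each element of F is a union of some subset S of the 25 atoms.
The element contains A_24 iff A_24 is in S.
So we count subsets S of {A_1,...,A_25} with A_24 in S: choose freely among the other 24 atoms.
Count = 2^(25-1) = 2^24 = 16777216.


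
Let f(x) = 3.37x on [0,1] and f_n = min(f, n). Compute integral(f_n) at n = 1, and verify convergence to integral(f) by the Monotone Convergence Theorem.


f(x) = 3.37x on [0,1]; f_n(x) = min(3.37x, n). At n = 1:
Step 1: f(x) reaches 1 at x = 1/3.37 = 0.296736
Step 2: integral(f_1) = integral(3.37x, 0, 0.296736) + integral(1, 0.296736, 1)
       = 3.37*0.296736^2/2 + 1*(1 - 0.296736)
       = 0.148368 + 0.703264
       = 0.851632
Step 3: As n -> infinity, f_n increases to f, so by MCT integral(f_n) -> integral(f) = 3.37/2 = 1.685.
Convergence: integral(f_1) = 0.851632 -> 1.685 as n -> infinity


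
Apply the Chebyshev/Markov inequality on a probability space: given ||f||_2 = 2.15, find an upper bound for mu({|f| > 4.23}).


Chebyshev/Markov inequality: mu(|f| > eps) <= (||f||_p / eps)^p
Step 1: ||f||_2 / eps = 2.15 / 4.23 = 0.508274
Step 2: Raise to power p = 2:
  (0.508274)^2 = 0.258343
Step 3: Therefore mu(|f| > 4.23) <= 0.258343


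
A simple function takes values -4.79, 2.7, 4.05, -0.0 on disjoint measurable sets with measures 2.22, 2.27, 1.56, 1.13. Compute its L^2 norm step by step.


Step 1: Compute |f_i|^2 for each value:
  |-4.79|^2 = 22.9441
  |2.7|^2 = 7.29
  |4.05|^2 = 16.4025
  |-0.0|^2 = 0.0
Step 2: Multiply by measures and sum:
  22.9441 * 2.22 = 50.935902
  7.29 * 2.27 = 16.5483
  16.4025 * 1.56 = 25.5879
  0.0 * 1.13 = 0.0
Sum = 50.935902 + 16.5483 + 25.5879 + 0.0 = 93.072102
Step 3: Take the p-th root:
||f||_2 = (93.072102)^(1/2) = 9.647388


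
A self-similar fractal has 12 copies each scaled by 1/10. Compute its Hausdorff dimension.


For a self-similar set with N copies scaled by 1/r:
dim_H = log(N)/log(r) = log(12)/log(10)
= 2.484907/2.302585
= 1.079181


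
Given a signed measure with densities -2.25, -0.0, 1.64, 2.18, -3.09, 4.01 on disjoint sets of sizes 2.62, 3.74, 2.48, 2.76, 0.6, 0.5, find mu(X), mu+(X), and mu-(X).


Step 1: Compute signed measure on each set:
  Set 1: -2.25 * 2.62 = -5.895
  Set 2: -0.0 * 3.74 = 0.0
  Set 3: 1.64 * 2.48 = 4.0672
  Set 4: 2.18 * 2.76 = 6.0168
  Set 5: -3.09 * 0.6 = -1.854
  Set 6: 4.01 * 0.5 = 2.005
Step 2: Total signed measure = (-5.895) + (0.0) + (4.0672) + (6.0168) + (-1.854) + (2.005)
     = 4.34
Step 3: Positive part mu+(X) = sum of positive contributions = 12.089
Step 4: Negative part mu-(X) = |sum of negative contributions| = 7.749


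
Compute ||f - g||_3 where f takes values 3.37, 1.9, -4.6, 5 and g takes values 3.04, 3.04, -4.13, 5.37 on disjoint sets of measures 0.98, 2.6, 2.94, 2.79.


Step 1: Compute differences f_i - g_i:
  3.37 - 3.04 = 0.33
  1.9 - 3.04 = -1.14
  -4.6 - -4.13 = -0.47
  5 - 5.37 = -0.37
Step 2: Compute |diff|^3 * measure for each set:
  |0.33|^3 * 0.98 = 0.035937 * 0.98 = 0.035218
  |-1.14|^3 * 2.6 = 1.481544 * 2.6 = 3.852014
  |-0.47|^3 * 2.94 = 0.103823 * 2.94 = 0.30524
  |-0.37|^3 * 2.79 = 0.050653 * 2.79 = 0.141322
Step 3: Sum = 4.333794
Step 4: ||f-g||_3 = (4.333794)^(1/3) = 1.630382


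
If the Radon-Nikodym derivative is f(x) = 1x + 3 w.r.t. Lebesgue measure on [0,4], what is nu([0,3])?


nu(A) = integral_A (dnu/dmu) dmu = integral_0^3 (1x + 3) dx
Step 1: Antiderivative F(x) = (1/2)x^2 + 3x
Step 2: F(3) = (1/2)*3^2 + 3*3 = 4.5 + 9 = 13.5
Step 3: F(0) = (1/2)*0^2 + 3*0 = 0.0 + 0 = 0.0
Step 4: nu([0,3]) = F(3) - F(0) = 13.5 - 0.0 = 13.5


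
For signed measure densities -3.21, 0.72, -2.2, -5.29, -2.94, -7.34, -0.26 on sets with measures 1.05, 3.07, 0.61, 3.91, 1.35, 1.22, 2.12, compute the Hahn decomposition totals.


Step 1: Compute signed measure on each set:
  Set 1: -3.21 * 1.05 = -3.3705
  Set 2: 0.72 * 3.07 = 2.2104
  Set 3: -2.2 * 0.61 = -1.342
  Set 4: -5.29 * 3.91 = -20.6839
  Set 5: -2.94 * 1.35 = -3.969
  Set 6: -7.34 * 1.22 = -8.9548
  Set 7: -0.26 * 2.12 = -0.5512
Step 2: Total signed measure = (-3.3705) + (2.2104) + (-1.342) + (-20.6839) + (-3.969) + (-8.9548) + (-0.5512)
     = -36.661
Step 3: Positive part mu+(X) = sum of positive contributions = 2.2104
Step 4: Negative part mu-(X) = |sum of negative contributions| = 38.8714


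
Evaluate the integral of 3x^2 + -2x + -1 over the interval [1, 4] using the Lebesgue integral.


The Lebesgue integral of a Riemann-integrable function agrees with the Riemann integral.
Antiderivative F(x) = (3/3)x^3 + (-2/2)x^2 + -1x
F(4) = (3/3)*4^3 + (-2/2)*4^2 + -1*4
     = (3/3)*64 + (-2/2)*16 + -1*4
     = 64 + -16 + -4
     = 44
F(1) = -1
Integral = F(4) - F(1) = 44 - -1 = 45


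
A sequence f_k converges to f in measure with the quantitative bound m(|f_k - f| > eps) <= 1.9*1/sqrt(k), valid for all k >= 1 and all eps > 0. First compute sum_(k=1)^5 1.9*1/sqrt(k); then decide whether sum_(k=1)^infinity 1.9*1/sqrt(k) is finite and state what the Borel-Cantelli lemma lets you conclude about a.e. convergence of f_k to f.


Step 1: List the terms 1.9*1/sqrt(k) for k = 1 to 5:
  k=1: 1.9
  k=2: 1.343503
  k=3: 1.096966
  k=4: 0.95
  k=5: 0.849706
Step 2: Partial sum = 1.9 + 1.343503 + 1.096966 + 0.95 + 0.849706
     = 6.140174
Step 3: The full series sum_(k>=1) 1.9*1/sqrt(k) diverges (p-series with p = 1/2 <= 1; a nonzero constant multiple of a divergent series diverges).
Step 4: The (first) Borel-Cantelli lemma requires a summable sequence of measures, so it does not apply here;
        from this bound alone no conclusion about a.e. convergence can be drawn (convergence in measure still
        gives an a.e.-convergent subsequence, but not a.e. convergence of the whole sequence).
Conclusion: series diverges; Borel-Cantelli is inconclusive about a.e. convergence of f_k.


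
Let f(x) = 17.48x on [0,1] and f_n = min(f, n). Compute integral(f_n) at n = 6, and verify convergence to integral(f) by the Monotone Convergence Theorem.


f(x) = 17.48x on [0,1]; f_n(x) = min(17.48x, n). At n = 6:
Step 1: f(x) reaches 6 at x = 6/17.48 = 0.343249
Step 2: integral(f_6) = integral(17.48x, 0, 0.343249) + integral(6, 0.343249, 1)
       = 17.48*0.343249^2/2 + 6*(1 - 0.343249)
       = 1.029748 + 3.940503
       = 4.970252
Step 3: As n -> infinity, f_n increases to f, so by MCT integral(f_n) -> integral(f) = 17.48/2 = 8.74.
Convergence: integral(f_6) = 4.970252 -> 8.74 as n -> infinity


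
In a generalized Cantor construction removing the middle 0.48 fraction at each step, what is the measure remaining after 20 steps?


Step 1: At each step, fraction remaining = 1 - 0.48 = 0.52
Step 2: After 20 steps, measure = (0.52)^20
Result = 2.089618e-06


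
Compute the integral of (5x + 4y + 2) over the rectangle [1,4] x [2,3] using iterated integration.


By Fubini, integrate in x first, then y.
Step 1: Fix y, integrate over x in [1,4]:
  integral(5x + 4y + 2, x=1..4)
  = 5*(4^2 - 1^2)/2 + (4y + 2)*(4 - 1)
  = 37.5 + (4y + 2)*3
  = 37.5 + 12y + 6
  = 43.5 + 12y
Step 2: Integrate over y in [2,3]:
  integral(43.5 + 12y, y=2..3)
  = 43.5*1 + 12*(3^2 - 2^2)/2
  = 43.5 + 30
  = 73.5


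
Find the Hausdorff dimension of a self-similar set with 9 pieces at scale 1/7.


For a self-similar set with N copies scaled by 1/r:
dim_H = log(N)/log(r) = log(9)/log(7)
= 2.197225/1.94591
= 1.12915


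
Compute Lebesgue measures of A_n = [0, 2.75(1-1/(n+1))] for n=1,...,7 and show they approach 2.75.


By continuity of measure from below: if A_n increases to A, then m(A_n) -> m(A).
Here A = [0, 2.75], so m(A) = 2.75
Step 1: a_1 = 2.75*(1 - 1/2) = 1.375, m(A_1) = 1.375
Step 2: a_2 = 2.75*(1 - 1/3) = 1.8333, m(A_2) = 1.8333
Step 3: a_3 = 2.75*(1 - 1/4) = 2.0625, m(A_3) = 2.0625
Step 4: a_4 = 2.75*(1 - 1/5) = 2.2, m(A_4) = 2.2
Step 5: a_5 = 2.75*(1 - 1/6) = 2.2917, m(A_5) = 2.2917
Step 6: a_6 = 2.75*(1 - 1/7) = 2.3571, m(A_6) = 2.3571
Step 7: a_7 = 2.75*(1 - 1/8) = 2.4062, m(A_7) = 2.4062
Limit: m(A_n) -> m([0,2.75]) = 2.75


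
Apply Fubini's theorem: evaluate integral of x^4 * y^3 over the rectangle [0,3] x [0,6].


By Fubini's theorem, the double integral factors as a product of single integrals:
Step 1: integral_0^3 x^4 dx = [x^5/5] from 0 to 3
     = 3^5/5 = 48.6
Step 2: integral_0^6 y^3 dy = [y^4/4] from 0 to 6
     = 6^4/4 = 324
Step 3: Double integral = 48.6 * 324 = 15746.4


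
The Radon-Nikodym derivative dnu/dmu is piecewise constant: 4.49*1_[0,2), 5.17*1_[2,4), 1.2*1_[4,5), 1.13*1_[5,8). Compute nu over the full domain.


Integrate each piece of the Radon-Nikodym derivative:
Step 1: integral_0^2 4.49 dx = 4.49*(2-0) = 4.49*2 = 8.98
Step 2: integral_2^4 5.17 dx = 5.17*(4-2) = 5.17*2 = 10.34
Step 3: integral_4^5 1.2 dx = 1.2*(5-4) = 1.2*1 = 1.2
Step 4: integral_5^8 1.13 dx = 1.13*(8-5) = 1.13*3 = 3.39
Total: 8.98 + 10.34 + 1.2 + 3.39 = 23.91
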